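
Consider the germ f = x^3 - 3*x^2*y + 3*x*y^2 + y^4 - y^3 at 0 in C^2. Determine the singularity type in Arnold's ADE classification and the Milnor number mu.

Type E_{6}, Milnor number mu = 6.

The Hessian of f at 0 is [[0, 0], [0, 0]] with rank 0, so corank 2. A Groebner basis of the Jacobian ideal J(f) in C{x,y} is {y^3, x^2 - 2*x*y + y^2}; counting standard monomials gives mu = 6. Corank 2; j^3 = (x - y)^3 is a perfect cube, so E-series; the 4-jet and mu = 6 give E_6.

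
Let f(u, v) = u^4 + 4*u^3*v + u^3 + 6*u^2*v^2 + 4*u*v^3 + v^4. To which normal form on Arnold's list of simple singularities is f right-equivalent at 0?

The Hessian of f at 0 has rank 0. Corank 2; j^3 = u^3 is a perfect cube, so E-series; the 4-jet and mu = 6 give E_6.

E6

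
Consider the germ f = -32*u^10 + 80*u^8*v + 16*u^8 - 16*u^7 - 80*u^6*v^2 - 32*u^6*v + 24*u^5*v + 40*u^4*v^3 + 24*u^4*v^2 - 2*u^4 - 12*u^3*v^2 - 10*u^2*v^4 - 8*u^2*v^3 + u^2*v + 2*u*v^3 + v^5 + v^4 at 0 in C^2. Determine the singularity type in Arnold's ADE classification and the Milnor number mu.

The Hessian of f at 0 is [[0, 0], [0, 0]] with rank 0, so corank 2. A Groebner basis of the Jacobian ideal J(f) in C{u,v} is {u*v^2, u*v + v^3, u^2 - 4*u*v}; counting standard monomials gives mu = 5. Corank 2; j^3 = u^2*v has shape L^2 M (L != M), so D-series; mu = 5 gives D_5.

Type D_5, Milnor number mu = 5.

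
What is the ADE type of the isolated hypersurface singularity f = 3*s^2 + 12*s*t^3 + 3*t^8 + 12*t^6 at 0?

A_7

The Hessian of f at 0 has rank 1. Corank 1: A-series; mu = 7 gives A_7.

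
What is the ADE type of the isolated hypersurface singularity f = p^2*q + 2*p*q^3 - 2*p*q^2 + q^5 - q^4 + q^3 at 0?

D5

The Hessian of f at 0 is [[0, 0], [0, 0]] with rank 0, so corank 2. A Groebner basis of the Jacobian ideal J(f) in C{p,q} is {p*q^2 + p*q - q^2, p*q + q^3 - q^2, p^2 - 6*p*q + 5*q^2}; counting standard monomials gives mu = 5. Corank 2; j^3 = q*(p - q)^2 has shape L^2 M (L != M), so D-series; mu = 5 gives D_5.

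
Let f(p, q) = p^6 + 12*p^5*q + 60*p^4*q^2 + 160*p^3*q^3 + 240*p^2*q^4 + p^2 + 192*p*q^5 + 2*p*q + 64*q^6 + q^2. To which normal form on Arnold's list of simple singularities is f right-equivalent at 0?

A_{5}

The Hessian of f at 0 has rank 1. Corank 1: A-series; mu = 5 gives A_5.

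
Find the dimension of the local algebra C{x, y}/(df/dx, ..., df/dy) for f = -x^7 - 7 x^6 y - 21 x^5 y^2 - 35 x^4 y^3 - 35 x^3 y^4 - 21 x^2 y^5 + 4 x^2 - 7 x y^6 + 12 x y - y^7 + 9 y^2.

The Hessian of f at 0 has rank 1. Corank 1: A-series; mu = 6 gives A_6.

6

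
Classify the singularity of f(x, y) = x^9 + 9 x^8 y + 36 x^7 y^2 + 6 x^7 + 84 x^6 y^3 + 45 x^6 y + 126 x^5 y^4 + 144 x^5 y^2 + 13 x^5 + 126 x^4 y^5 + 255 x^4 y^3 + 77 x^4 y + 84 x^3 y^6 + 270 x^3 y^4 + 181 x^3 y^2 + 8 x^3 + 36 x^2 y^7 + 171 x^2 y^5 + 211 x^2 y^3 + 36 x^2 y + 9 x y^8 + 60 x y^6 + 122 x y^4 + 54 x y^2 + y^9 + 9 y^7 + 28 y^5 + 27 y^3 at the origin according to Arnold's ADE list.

The Hessian of f at 0 has rank 0. Corank 2; j^3 = (2*x + 3*y)^3 is a perfect cube, so E-series; the 5-jet and mu = 8 give E_8.

E_{8}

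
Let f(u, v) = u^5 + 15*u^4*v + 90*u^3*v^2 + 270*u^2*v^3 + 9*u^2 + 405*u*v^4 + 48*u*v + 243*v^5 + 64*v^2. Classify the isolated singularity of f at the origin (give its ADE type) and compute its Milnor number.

Type A_{4}, Milnor number mu = 4.

The Hessian of f at 0 is [[18, 48], [48, 128]] with rank 1, so corank 1. A Groebner basis of the Jacobian ideal J(f) in C{u,v} is {v^4, u + 8*v/3}; counting standard monomials gives mu = 4. Corank 1: A-series; mu = 4 gives A_4.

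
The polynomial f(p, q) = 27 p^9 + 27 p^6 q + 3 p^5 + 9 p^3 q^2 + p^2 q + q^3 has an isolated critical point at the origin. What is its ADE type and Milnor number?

The Hessian of f at 0 has rank 0. Corank 2; j^3 = q*(p^2 + q^2) splits into three distinct lines over C (the quadratic factor has nonzero discriminant), so D_4.

Type D_4, Milnor number mu = 4.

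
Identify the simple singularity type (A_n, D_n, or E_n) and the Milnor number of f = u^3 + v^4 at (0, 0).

Type E_{6}, Milnor number mu = 6.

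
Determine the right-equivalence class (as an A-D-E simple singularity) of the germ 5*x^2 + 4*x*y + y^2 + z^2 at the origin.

The Hessian of f at 0 has rank 3. Corank 0: nondegenerate Morse point, so A_1.

A_{1}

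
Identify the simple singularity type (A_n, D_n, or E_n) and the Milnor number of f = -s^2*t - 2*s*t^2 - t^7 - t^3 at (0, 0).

Type D8, Milnor number mu = 8.

The Hessian of f at 0 has rank 0. Corank 2; j^3 = -t*(s + t)^2 has shape L^2 M (L != M), so D-series; mu = 8 gives D_8.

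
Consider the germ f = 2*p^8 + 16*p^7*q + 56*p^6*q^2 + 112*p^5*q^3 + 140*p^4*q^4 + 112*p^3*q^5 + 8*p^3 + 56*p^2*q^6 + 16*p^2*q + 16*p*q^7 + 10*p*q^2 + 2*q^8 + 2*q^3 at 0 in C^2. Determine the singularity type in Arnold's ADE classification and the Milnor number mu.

Type D_{9}, Milnor number mu = 9.

The Hessian of f at 0 has rank 0. Corank 2; j^3 = 2*(p + q)*(2*p + q)^2 has shape L^2 M (L != M), so D-series; mu = 9 gives D_9.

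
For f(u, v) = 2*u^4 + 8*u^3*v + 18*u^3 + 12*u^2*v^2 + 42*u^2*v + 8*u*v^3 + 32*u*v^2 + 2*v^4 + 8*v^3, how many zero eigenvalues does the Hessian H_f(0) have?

2

The Hessian at 0 is [[0, 0], [0, 0]] of rank 0; hence corank 2.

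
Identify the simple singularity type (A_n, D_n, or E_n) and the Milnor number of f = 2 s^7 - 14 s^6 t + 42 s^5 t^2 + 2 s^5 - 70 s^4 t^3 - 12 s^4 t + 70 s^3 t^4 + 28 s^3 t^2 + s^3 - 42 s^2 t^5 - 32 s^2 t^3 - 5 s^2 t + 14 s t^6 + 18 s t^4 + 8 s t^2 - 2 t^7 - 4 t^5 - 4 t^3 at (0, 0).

Type D_8, Milnor number mu = 8.

The Hessian of f at 0 has rank 0. Corank 2; j^3 = (s - 2*t)^2*(s - t) has shape L^2 M (L != M), so D-series; mu = 8 gives D_8.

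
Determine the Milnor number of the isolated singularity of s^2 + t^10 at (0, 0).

The Hessian of f at 0 has rank 1. Corank 1: A-series; mu = 9 gives A_9.

9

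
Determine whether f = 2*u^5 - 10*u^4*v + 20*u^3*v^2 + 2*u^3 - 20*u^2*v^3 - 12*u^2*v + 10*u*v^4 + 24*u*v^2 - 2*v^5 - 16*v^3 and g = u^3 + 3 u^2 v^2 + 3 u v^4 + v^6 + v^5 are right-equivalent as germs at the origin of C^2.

Yes.

The Hessian of f at 0 has rank 0. Corank 2; j^3 = 2*(u - 2*v)^3 is a perfect cube, so E-series; the 5-jet and mu = 8 give E_8. The Hessian of g at 0 has rank 0. Corank 2; j^3 = u^3 is a perfect cube, so E-series; the 5-jet and mu = 8 give E_8. Both have type E_8, hence right-equivalent.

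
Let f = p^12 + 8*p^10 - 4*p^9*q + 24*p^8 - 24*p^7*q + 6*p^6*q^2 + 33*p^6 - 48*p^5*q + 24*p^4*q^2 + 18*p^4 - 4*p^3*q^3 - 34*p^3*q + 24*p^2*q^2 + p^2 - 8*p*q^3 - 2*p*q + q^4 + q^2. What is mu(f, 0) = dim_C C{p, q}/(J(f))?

3

The Hessian of f at 0 is [[2, -2], [-2, 2]] with rank 1, so corank 1. A Groebner basis of the Jacobian ideal J(f) in C{p,q} is {q^3, p - q}; counting standard monomials gives mu = 3. Corank 1: A-series; mu = 3 gives A_3.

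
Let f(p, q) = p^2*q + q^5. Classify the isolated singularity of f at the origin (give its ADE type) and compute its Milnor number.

Type D6, Milnor number mu = 6.

The Hessian of f at 0 has rank 0. Corank 2; j^3 = p^2*q has shape L^2 M (L != M), so D-series; mu = 6 gives D_6.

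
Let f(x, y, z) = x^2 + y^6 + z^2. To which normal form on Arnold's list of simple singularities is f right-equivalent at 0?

The Hessian of f at 0 is [[2, 0, 0], [0, 0, 0], [0, 0, 2]] with rank 2, so corank 1. A Groebner basis of the Jacobian ideal J(f) in C{x,y,z} is {y^5, x, z}; counting standard monomials gives mu = 5. Corank 1: A-series; mu = 5 gives A_5.

A_{5}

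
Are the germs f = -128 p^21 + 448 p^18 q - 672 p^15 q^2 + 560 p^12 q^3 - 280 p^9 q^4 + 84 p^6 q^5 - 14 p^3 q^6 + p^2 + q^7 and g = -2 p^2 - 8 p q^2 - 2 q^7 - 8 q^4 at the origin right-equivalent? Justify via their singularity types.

Yes.

The Hessian of f at 0 is [[2, 0], [0, 0]] with rank 1, so corank 1. A Groebner basis of the Jacobian ideal J(f) in C{p,q} is {q^6, p}; counting standard monomials gives mu = 6. Corank 1: A-series; mu = 6 gives A_6. The Hessian of g at 0 is [[-4, 0], [0, 0]] with rank 1, so corank 1. A Groebner basis of the Jacobian ideal J(g) in C{p,q} is {p^3, p/2 + q^2}; counting standard monomials gives mu = 6. Corank 1: A-series; mu = 6 gives A_6. Both have type A_6, hence right-equivalent.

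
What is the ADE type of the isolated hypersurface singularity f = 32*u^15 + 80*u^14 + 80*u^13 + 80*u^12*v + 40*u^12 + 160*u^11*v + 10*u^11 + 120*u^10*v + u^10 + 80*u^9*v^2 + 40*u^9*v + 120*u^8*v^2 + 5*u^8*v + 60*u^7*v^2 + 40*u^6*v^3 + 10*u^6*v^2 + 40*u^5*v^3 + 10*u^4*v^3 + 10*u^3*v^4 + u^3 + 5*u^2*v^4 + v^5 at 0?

E_8

The Hessian of f at 0 has rank 0. Corank 2; j^3 = u^3 is a perfect cube, so E-series; the 5-jet and mu = 8 give E_8.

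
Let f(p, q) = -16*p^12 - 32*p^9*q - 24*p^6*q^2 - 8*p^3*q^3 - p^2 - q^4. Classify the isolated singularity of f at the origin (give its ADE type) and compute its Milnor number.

The Hessian of f at 0 has rank 1. Corank 1: A-series; mu = 3 gives A_3.

Type A_{3}, Milnor number mu = 3.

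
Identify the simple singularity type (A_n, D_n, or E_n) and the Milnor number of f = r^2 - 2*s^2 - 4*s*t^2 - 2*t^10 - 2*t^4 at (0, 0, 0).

The Hessian of f at 0 has rank 2. Corank 1: A-series; mu = 9 gives A_9.

Type A_{9}, Milnor number mu = 9.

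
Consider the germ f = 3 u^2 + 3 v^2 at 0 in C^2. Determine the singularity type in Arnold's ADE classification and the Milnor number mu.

Type A_1, Milnor number mu = 1.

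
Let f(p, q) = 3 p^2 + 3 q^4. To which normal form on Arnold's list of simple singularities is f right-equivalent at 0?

The Hessian of f at 0 has rank 1. Corank 1: A-series; mu = 3 gives A_3.

A_{3}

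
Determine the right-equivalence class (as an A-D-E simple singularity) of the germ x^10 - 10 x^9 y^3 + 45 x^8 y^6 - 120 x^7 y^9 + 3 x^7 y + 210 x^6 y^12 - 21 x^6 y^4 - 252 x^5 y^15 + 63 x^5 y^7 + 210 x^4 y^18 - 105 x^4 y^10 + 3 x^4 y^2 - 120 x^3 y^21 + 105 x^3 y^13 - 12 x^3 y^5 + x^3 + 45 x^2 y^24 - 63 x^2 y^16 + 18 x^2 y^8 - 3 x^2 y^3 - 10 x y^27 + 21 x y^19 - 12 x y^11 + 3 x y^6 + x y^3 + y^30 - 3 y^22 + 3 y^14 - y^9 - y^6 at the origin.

E7

The Hessian of f at 0 is [[0, 0], [0, 0]] with rank 0, so corank 2. A Groebner basis of the Jacobian ideal J(f) in C{x,y} is {x^3, x*y^2, 3*x^2 + y^3}; counting standard monomials gives mu = 7. Corank 2; j^3 = x^3 is a perfect cube, so E-series; the 4-jet and mu = 7 give E_7.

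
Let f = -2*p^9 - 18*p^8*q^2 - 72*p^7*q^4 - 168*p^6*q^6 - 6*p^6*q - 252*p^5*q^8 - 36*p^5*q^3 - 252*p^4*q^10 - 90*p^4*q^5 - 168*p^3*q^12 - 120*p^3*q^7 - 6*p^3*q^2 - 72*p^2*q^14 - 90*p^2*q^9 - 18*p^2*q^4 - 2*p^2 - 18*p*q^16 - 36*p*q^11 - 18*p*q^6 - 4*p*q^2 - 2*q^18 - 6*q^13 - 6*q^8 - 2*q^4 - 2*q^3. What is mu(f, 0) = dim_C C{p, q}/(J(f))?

2

The Hessian of f at 0 has rank 1. Corank 1: A-series; mu = 2 gives A_2.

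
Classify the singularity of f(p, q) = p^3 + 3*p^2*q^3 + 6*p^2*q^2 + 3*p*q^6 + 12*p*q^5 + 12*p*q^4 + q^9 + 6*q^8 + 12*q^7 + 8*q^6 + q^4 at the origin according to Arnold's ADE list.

E6

The Hessian of f at 0 is [[0, 0], [0, 0]] with rank 0, so corank 2. A Groebner basis of the Jacobian ideal J(f) in C{p,q} is {p^3, p^2*q, p^2/4 + p*q^2, q^3}; counting standard monomials gives mu = 6. Corank 2; j^3 = p^3 is a perfect cube, so E-series; the 4-jet and mu = 6 give E_6.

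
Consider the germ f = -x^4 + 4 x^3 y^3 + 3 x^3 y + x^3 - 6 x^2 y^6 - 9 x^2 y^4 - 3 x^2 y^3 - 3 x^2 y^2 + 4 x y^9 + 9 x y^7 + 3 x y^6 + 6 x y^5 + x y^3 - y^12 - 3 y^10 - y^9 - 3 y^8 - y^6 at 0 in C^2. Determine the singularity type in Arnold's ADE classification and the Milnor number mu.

The Hessian of f at 0 has rank 0. Corank 2; j^3 = x^3 is a perfect cube, so E-series; the 4-jet and mu = 7 give E_7.

Type E7, Milnor number mu = 7.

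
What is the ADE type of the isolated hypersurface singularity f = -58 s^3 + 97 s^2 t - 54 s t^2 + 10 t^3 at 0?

D4

The Hessian of f at 0 has rank 0. Corank 2; j^3 = -(2*s - t)*(29*s^2 - 34*s*t + 10*t^2) splits into three distinct lines over C (the quadratic factor has nonzero discriminant), so D_4.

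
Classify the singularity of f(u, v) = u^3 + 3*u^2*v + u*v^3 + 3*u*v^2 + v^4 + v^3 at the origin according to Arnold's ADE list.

The Hessian of f at 0 is [[0, 0], [0, 0]] with rank 0, so corank 2. A Groebner basis of the Jacobian ideal J(f) in C{u,v} is {u^3 + 3*u^2*v + 6*u^2 + 12*u*v + 6*v^2, -3*u^2 + u*v^2 - 6*u*v - 3*v^2, 3*u^2 + 6*u*v + v^3 + 3*v^2}; counting standard monomials gives mu = 7. Corank 2; j^3 = (u + v)^3 is a perfect cube, so E-series; the 4-jet and mu = 7 give E_7.

E7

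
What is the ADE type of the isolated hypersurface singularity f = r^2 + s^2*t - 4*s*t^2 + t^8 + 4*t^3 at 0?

The Hessian of f at 0 has rank 1. Corank 2; j^3 = t*(s - 2*t)^2 has shape L^2 M (L != M), so D-series; mu = 9 gives D_9.

D_9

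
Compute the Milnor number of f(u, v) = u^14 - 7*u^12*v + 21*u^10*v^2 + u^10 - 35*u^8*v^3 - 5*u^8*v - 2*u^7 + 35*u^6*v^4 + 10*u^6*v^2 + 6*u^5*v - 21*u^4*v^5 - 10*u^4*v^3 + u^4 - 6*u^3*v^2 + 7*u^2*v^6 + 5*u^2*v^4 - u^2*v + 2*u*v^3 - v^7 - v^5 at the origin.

8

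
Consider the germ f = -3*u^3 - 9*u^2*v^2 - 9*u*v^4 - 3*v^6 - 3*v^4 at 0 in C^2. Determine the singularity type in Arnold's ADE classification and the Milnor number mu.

The Hessian of f at 0 has rank 0. Corank 2; j^3 = -3*u^3 is a perfect cube, so E-series; the 4-jet and mu = 6 give E_6.

Type E6, Milnor number mu = 6.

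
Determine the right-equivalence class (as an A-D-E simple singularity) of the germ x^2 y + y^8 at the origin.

The Hessian of f at 0 has rank 0. Corank 2; j^3 = x^2*y has shape L^2 M (L != M), so D-series; mu = 9 gives D_9.

D9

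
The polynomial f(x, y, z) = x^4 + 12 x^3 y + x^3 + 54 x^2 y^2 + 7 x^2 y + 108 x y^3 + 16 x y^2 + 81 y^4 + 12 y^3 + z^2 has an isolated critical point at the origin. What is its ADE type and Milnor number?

The Hessian of f at 0 has rank 1. Corank 2; j^3 = (x + 2*y)^2*(x + 3*y) has shape L^2 M (L != M), so D-series; mu = 5 gives D_5.

Type D5, Milnor number mu = 5.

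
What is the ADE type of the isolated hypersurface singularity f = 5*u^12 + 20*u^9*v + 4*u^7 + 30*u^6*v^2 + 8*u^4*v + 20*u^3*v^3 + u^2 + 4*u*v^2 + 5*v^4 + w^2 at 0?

The Hessian of f at 0 has rank 2. Corank 1: A-series; mu = 3 gives A_3.

A_{3}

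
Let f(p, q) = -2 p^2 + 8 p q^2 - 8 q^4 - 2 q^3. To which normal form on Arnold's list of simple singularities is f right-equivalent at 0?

The Hessian of f at 0 has rank 1. Corank 1: A-series; mu = 2 gives A_2.

A_{2}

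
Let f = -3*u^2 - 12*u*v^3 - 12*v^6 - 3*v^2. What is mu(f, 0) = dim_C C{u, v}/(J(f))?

1

The Hessian of f at 0 has rank 2. Corank 0: nondegenerate Morse point, so A_1.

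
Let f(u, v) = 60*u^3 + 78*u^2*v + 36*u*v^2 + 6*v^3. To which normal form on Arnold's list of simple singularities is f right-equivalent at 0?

D4

The Hessian of f at 0 has rank 0. Corank 2; j^3 = 6*(2*u + v)*(5*u^2 + 4*u*v + v^2) splits into three distinct lines over C (the quadratic factor has nonzero discriminant), so D_4.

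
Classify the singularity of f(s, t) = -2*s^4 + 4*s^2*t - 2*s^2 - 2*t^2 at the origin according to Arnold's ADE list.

A_1

The Hessian of f at 0 has rank 2. Corank 0: nondegenerate Morse point, so A_1.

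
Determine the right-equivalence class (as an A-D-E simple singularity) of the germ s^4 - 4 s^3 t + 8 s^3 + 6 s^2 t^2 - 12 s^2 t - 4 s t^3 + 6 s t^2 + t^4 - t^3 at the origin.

E_6

The Hessian of f at 0 has rank 0. Corank 2; j^3 = (2*s - t)^3 is a perfect cube, so E-series; the 4-jet and mu = 6 give E_6.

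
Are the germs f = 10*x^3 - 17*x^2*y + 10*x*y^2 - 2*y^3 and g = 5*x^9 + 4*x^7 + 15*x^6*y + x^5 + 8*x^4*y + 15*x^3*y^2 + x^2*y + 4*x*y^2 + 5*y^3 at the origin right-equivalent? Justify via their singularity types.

The Hessian of f at 0 is [[0, 0], [0, 0]] with rank 0, so corank 2. A Groebner basis of the Jacobian ideal J(f) in C{x,y} is {y^3, x^2 - 2*y^2/11, x*y - 5*y^2/11}; counting standard monomials gives mu = 4. Corank 2; j^3 = (2*x - y)*(5*x^2 - 6*x*y + 2*y^2) splits into three distinct lines over C (the quadratic factor has nonzero discriminant), so D_4. The Hessian of g at 0 is [[0, 0], [0, 0]] with rank 0, so corank 2. A Groebner basis of the Jacobian ideal J(g) in C{x,y} is {y^3, x^2 - y^2, x*y + 2*y^2}; counting standard monomials gives mu = 4. Corank 2; j^3 = y*(x^2 + 4*x*y + 5*y^2) splits into three distinct lines over C (the quadratic factor has nonzero discriminant), so D_4. Both have type D_4, hence right-equivalent.

Yes.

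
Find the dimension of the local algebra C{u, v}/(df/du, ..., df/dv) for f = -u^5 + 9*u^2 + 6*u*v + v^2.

4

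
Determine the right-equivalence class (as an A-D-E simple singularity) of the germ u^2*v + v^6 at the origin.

The Hessian of f at 0 is [[0, 0], [0, 0]] with rank 0, so corank 2. A Groebner basis of the Jacobian ideal J(f) in C{u,v} is {u^2/6 + v^5, u^3, u*v}; counting standard monomials gives mu = 7. Corank 2; j^3 = u^2*v has shape L^2 M (L != M), so D-series; mu = 7 gives D_7.

D7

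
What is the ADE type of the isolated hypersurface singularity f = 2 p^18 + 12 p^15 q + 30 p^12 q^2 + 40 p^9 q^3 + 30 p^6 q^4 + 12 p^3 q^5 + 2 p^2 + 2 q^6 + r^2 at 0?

The Hessian of f at 0 has rank 2. Corank 1: A-series; mu = 5 gives A_5.

A_{5}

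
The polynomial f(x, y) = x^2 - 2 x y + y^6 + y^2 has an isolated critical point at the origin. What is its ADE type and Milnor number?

Type A_5, Milnor number mu = 5.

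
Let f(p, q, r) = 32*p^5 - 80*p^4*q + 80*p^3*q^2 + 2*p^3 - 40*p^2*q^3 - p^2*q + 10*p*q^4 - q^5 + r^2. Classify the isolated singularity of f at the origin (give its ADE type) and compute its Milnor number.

Type D_{6}, Milnor number mu = 6.

The Hessian of f at 0 has rank 1. Corank 2; j^3 = p^2*(2*p - q) has shape L^2 M (L != M), so D-series; mu = 6 gives D_6.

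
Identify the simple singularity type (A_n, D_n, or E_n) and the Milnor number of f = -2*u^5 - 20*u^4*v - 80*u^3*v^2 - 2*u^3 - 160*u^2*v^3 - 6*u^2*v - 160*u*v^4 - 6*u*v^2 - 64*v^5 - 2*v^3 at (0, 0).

Type E_8, Milnor number mu = 8.

The Hessian of f at 0 is [[0, 0], [0, 0]] with rank 0, so corank 2. A Groebner basis of the Jacobian ideal J(f) in C{u,v} is {v^5, u*v^3 + 5*v^4/4, u^2 + 2*u*v + v^2}; counting standard monomials gives mu = 8. Corank 2; j^3 = -2*(u + v)^3 is a perfect cube, so E-series; the 5-jet and mu = 8 give E_8.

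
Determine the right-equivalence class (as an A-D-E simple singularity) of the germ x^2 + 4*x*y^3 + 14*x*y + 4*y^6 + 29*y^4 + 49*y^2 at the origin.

The Hessian of f at 0 has rank 1. Corank 1: A-series; mu = 3 gives A_3.

A_{3}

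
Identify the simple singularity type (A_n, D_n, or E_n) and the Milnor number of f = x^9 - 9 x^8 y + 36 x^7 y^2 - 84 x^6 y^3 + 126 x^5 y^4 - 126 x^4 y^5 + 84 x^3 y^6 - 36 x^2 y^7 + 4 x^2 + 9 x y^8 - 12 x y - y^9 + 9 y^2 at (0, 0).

The Hessian of f at 0 has rank 1. Corank 1: A-series; mu = 8 gives A_8.

Type A_{8}, Milnor number mu = 8.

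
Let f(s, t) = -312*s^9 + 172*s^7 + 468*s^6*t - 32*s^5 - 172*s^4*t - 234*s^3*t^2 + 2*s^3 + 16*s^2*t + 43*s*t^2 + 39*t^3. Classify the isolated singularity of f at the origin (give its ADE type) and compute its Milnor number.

The Hessian of f at 0 is [[0, 0], [0, 0]] with rank 0, so corank 2. A Groebner basis of the Jacobian ideal J(f) in C{s,t} is {t^3, s^2 - 23*t^2/2, s*t + 7*t^2/2}; counting standard monomials gives mu = 4. Corank 2; j^3 = (s + 3*t)*(2*s^2 + 10*s*t + 13*t^2) splits into three distinct lines over C (the quadratic factor has nonzero discriminant), so D_4.

Type D_4, Milnor number mu = 4.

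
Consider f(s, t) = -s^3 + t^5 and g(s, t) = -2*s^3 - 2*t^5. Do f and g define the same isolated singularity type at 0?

The Hessian of f at 0 has rank 0. Corank 2; j^3 = -s^3 is a perfect cube, so E-series; the 5-jet and mu = 8 give E_8. The Hessian of g at 0 has rank 0. Corank 2; j^3 = -2*s^3 is a perfect cube, so E-series; the 5-jet and mu = 8 give E_8. Both have type E_8, hence right-equivalent.

Yes.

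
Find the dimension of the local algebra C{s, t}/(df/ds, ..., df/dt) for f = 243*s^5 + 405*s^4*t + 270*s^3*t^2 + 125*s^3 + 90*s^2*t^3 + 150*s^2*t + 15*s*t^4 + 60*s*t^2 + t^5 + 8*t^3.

8

The Hessian of f at 0 has rank 0. Corank 2; j^3 = (5*s + 2*t)^3 is a perfect cube, so E-series; the 5-jet and mu = 8 give E_8.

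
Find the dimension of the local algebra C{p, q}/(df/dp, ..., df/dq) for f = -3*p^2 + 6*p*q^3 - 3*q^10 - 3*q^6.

The Hessian of f at 0 is [[-6, 0], [0, 0]] with rank 1, so corank 1. A Groebner basis of the Jacobian ideal J(f) in C{p,q} is {p^3, -p + q^3}; counting standard monomials gives mu = 9. Corank 1: A-series; mu = 9 gives A_9.

9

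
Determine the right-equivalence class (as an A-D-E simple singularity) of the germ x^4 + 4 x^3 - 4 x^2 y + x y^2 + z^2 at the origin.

D_{5}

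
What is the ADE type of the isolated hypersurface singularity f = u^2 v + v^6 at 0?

D_{7}

The Hessian of f at 0 is [[0, 0], [0, 0]] with rank 0, so corank 2. A Groebner basis of the Jacobian ideal J(f) in C{u,v} is {u^2/6 + v^5, u^3, u*v}; counting standard monomials gives mu = 7. Corank 2; j^3 = u^2*v has shape L^2 M (L != M), so D-series; mu = 7 gives D_7.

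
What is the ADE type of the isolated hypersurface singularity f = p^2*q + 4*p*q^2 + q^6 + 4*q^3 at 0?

D7

The Hessian of f at 0 has rank 0. Corank 2; j^3 = q*(p + 2*q)^2 has shape L^2 M (L != M), so D-series; mu = 7 gives D_7.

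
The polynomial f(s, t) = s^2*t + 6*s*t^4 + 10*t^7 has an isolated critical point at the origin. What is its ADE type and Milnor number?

Type D_{8}, Milnor number mu = 8.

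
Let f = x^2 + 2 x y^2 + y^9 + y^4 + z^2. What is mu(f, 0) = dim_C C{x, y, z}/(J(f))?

The Hessian of f at 0 has rank 2. Corank 1: A-series; mu = 8 gives A_8.

8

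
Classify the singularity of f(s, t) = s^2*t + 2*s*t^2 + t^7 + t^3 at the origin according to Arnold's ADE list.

The Hessian of f at 0 is [[0, 0], [0, 0]] with rank 0, so corank 2. A Groebner basis of the Jacobian ideal J(f) in C{s,t} is {s^2/7 + t^6 - t^2/7, s^3 + t^3, s*t + t^2}; counting standard monomials gives mu = 8. Corank 2; j^3 = t*(s + t)^2 has shape L^2 M (L != M), so D-series; mu = 8 gives D_8.

D_8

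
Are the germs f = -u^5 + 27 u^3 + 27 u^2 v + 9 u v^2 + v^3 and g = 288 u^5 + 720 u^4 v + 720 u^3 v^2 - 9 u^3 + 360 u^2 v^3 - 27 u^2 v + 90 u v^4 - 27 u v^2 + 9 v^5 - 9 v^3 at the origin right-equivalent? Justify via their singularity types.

Yes.

The Hessian of f at 0 has rank 0. Corank 2; j^3 = (3*u + v)^3 is a perfect cube, so E-series; the 5-jet and mu = 8 give E_8. The Hessian of g at 0 has rank 0. Corank 2; j^3 = -9*(u + v)^3 is a perfect cube, so E-series; the 5-jet and mu = 8 give E_8. Both have type E_8, hence right-equivalent.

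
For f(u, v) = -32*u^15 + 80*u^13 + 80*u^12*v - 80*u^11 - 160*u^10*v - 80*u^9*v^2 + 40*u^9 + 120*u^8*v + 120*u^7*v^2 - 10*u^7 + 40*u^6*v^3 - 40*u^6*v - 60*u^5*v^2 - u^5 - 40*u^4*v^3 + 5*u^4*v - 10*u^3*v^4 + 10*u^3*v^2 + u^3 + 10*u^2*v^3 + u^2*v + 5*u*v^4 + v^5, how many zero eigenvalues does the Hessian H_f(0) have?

2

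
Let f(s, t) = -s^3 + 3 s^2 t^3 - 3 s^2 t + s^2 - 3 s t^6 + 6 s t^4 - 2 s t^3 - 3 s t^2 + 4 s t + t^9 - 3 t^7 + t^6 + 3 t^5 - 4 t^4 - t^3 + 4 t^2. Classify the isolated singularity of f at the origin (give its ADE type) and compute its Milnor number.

Type A2, Milnor number mu = 2.

The Hessian of f at 0 is [[2, 4], [4, 8]] with rank 1, so corank 1. A Groebner basis of the Jacobian ideal J(f) in C{s,t} is {t^2, s + 2*t}; counting standard monomials gives mu = 2. Corank 1: A-series; mu = 2 gives A_2.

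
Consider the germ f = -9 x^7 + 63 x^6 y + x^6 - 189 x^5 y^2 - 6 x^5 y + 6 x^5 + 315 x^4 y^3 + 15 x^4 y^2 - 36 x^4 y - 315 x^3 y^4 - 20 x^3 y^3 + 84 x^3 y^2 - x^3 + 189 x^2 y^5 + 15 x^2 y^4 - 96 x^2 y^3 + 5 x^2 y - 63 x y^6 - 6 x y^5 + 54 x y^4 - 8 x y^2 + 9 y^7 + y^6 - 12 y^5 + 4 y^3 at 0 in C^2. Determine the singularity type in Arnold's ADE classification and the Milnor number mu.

Type D7, Milnor number mu = 7.

The Hessian of f at 0 is [[0, 0], [0, 0]] with rank 0, so corank 2. A Groebner basis of the Jacobian ideal J(f) in C{x,y} is {-x^2/3 + x*y + y^4 - 2*y^2/3, x^3 - 6*x^2 + 24*x*y - 8*y^3 - 24*y^2, x^2*y - 2*x^2 + 8*x*y - 4*y^3 - 8*y^2, -x^2/2 + x*y^2 + 2*x*y - 2*y^3 - 2*y^2}; counting standard monomials gives mu = 7. Corank 2; j^3 = -(x - 2*y)^2*(x - y) has shape L^2 M (L != M), so D-series; mu = 7 gives D_7.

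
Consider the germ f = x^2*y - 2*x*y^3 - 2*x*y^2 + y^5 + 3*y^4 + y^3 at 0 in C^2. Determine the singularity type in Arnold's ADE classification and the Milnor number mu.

Type D5, Milnor number mu = 5.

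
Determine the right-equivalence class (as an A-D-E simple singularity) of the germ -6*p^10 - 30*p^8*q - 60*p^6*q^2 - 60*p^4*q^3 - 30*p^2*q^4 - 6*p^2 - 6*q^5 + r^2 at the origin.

The Hessian of f at 0 is [[-12, 0, 0], [0, 0, 0], [0, 0, 2]] with rank 2, so corank 1. A Groebner basis of the Jacobian ideal J(f) in C{p,q,r} is {q^4, p, r}; counting standard monomials gives mu = 4. Corank 1: A-series; mu = 4 gives A_4.

A_4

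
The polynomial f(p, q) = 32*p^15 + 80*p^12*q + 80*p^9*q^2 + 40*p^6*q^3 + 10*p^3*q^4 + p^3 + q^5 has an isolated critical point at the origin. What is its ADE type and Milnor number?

Type E_8, Milnor number mu = 8.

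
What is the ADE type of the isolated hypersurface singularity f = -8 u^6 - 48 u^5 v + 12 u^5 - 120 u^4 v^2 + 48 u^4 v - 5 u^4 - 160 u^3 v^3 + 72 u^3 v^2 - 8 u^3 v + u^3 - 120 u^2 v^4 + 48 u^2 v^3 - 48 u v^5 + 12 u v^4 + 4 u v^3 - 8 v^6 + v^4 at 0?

The Hessian of f at 0 has rank 0. Corank 2; j^3 = u^3 is a perfect cube, so E-series; the 4-jet and mu = 6 give E_6.

E_{6}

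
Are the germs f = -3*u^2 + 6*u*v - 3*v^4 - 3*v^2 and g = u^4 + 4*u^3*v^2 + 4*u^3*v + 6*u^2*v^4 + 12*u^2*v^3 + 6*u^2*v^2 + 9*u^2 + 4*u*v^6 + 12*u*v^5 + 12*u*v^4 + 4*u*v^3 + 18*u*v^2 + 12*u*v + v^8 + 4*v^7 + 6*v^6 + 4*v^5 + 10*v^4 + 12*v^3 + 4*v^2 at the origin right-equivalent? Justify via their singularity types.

Yes.

The Hessian of f at 0 has rank 1. Corank 1: A-series; mu = 3 gives A_3. The Hessian of g at 0 has rank 1. Corank 1: A-series; mu = 3 gives A_3. Both have type A_3, hence right-equivalent.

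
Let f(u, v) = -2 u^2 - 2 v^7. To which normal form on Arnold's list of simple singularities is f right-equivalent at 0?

A6

The Hessian of f at 0 is [[-4, 0], [0, 0]] with rank 1, so corank 1. A Groebner basis of the Jacobian ideal J(f) in C{u,v} is {v^6, u}; counting standard monomials gives mu = 6. Corank 1: A-series; mu = 6 gives A_6.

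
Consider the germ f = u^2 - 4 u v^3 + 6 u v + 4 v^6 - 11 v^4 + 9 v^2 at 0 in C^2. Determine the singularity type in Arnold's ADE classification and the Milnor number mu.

The Hessian of f at 0 is [[2, 6], [6, 18]] with rank 1, so corank 1. A Groebner basis of the Jacobian ideal J(f) in C{u,v} is {v^3, u + 3*v}; counting standard monomials gives mu = 3. Corank 1: A-series; mu = 3 gives A_3.

Type A_3, Milnor number mu = 3.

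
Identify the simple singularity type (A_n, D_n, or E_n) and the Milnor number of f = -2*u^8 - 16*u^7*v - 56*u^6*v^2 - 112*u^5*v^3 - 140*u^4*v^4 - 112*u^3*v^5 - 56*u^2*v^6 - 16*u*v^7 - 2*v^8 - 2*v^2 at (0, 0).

Type A7, Milnor number mu = 7.

The Hessian of f at 0 has rank 1. Corank 1: A-series; mu = 7 gives A_7.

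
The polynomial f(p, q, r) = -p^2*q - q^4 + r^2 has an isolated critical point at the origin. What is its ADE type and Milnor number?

The Hessian of f at 0 is [[0, 0, 0], [0, 0, 0], [0, 0, 2]] with rank 1, so corank 2. A Groebner basis of the Jacobian ideal J(f) in C{p,q,r} is {p^3, p^2/4 + q^3, p*q, r}; counting standard monomials gives mu = 5. Corank 2; j^3 = -p^2*q has shape L^2 M (L != M), so D-series; mu = 5 gives D_5.

Type D_{5}, Milnor number mu = 5.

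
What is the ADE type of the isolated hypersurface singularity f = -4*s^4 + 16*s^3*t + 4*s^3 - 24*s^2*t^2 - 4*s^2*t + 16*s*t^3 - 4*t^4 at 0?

The Hessian of f at 0 has rank 0. Corank 2; j^3 = 4*s^2*(s - t) has shape L^2 M (L != M), so D-series; mu = 5 gives D_5.

D_{5}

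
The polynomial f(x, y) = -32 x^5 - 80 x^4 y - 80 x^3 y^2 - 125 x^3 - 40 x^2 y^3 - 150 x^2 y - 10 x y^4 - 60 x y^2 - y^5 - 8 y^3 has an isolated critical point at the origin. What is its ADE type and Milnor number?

Type E_8, Milnor number mu = 8.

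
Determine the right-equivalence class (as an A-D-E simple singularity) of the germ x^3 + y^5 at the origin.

The Hessian of f at 0 is [[0, 0], [0, 0]] with rank 0, so corank 2. A Groebner basis of the Jacobian ideal J(f) in C{x,y} is {y^4, x^2}; counting standard monomials gives mu = 8. Corank 2; j^3 = x^3 is a perfect cube, so E-series; the 5-jet and mu = 8 give E_8.

E_{8}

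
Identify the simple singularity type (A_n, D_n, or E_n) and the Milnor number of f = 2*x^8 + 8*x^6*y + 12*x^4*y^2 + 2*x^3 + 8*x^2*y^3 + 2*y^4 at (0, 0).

Type E_6, Milnor number mu = 6.

The Hessian of f at 0 has rank 0. Corank 2; j^3 = 2*x^3 is a perfect cube, so E-series; the 4-jet and mu = 6 give E_6.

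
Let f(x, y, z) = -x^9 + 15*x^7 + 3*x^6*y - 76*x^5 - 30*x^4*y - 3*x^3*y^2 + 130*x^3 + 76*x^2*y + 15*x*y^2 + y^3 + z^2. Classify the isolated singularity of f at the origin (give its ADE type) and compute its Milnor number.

Type D_{4}, Milnor number mu = 4.

The Hessian of f at 0 has rank 1. Corank 2; j^3 = (5*x + y)*(26*x^2 + 10*x*y + y^2) splits into three distinct lines over C (the quadratic factor has nonzero discriminant), so D_4.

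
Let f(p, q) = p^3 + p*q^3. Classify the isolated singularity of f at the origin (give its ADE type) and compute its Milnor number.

Type E_7, Milnor number mu = 7.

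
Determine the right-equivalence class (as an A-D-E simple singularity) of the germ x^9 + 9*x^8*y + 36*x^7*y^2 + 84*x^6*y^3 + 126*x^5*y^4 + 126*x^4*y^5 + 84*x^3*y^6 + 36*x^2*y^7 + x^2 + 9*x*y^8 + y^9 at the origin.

A8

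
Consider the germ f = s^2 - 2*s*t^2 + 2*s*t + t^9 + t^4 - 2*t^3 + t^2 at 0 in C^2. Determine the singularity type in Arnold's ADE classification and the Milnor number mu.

Type A_8, Milnor number mu = 8.

The Hessian of f at 0 is [[2, 2], [2, 2]] with rank 1, so corank 1. A Groebner basis of the Jacobian ideal J(f) in C{s,t} is {s^4 + 4*s^3*t + 6*s^3 + 10*s^2*t + 5*s^2 + 6*s*t + s + t, -s + t^2 - t}; counting standard monomials gives mu = 8. Corank 1: A-series; mu = 8 gives A_8.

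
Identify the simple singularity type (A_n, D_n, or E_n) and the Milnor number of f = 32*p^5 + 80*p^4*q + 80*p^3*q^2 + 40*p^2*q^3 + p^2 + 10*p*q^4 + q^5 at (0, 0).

Type A_4, Milnor number mu = 4.

The Hessian of f at 0 has rank 1. Corank 1: A-series; mu = 4 gives A_4.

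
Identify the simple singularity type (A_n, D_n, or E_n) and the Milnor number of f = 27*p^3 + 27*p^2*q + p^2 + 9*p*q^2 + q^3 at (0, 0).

Type A_2, Milnor number mu = 2.

The Hessian of f at 0 has rank 1. Corank 1: A-series; mu = 2 gives A_2.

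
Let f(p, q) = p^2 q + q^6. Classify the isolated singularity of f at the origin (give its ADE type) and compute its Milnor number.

The Hessian of f at 0 is [[0, 0], [0, 0]] with rank 0, so corank 2. A Groebner basis of the Jacobian ideal J(f) in C{p,q} is {p^2/6 + q^5, p^3, p*q}; counting standard monomials gives mu = 7. Corank 2; j^3 = p^2*q has shape L^2 M (L != M), so D-series; mu = 7 gives D_7.

Type D_{7}, Milnor number mu = 7.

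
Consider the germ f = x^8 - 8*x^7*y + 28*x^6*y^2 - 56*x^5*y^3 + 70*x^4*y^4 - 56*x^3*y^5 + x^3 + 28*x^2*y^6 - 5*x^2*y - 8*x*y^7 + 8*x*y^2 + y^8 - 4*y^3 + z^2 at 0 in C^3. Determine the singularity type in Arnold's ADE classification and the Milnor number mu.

The Hessian of f at 0 is [[0, 0, 0], [0, 0, 0], [0, 0, 2]] with rank 1, so corank 2. A Groebner basis of the Jacobian ideal J(f) in C{x,y,z} is {-x*y/8 + y^7 + y^2/4, x*y^2 - 2*y^3, x^2 - 3*x*y + 2*y^2, z}; counting standard monomials gives mu = 9. Corank 2; j^3 = (x - 2*y)^2*(x - y) has shape L^2 M (L != M), so D-series; mu = 9 gives D_9.

Type D_9, Milnor number mu = 9.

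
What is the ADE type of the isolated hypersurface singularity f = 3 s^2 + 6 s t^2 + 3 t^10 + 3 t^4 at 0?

A_9

The Hessian of f at 0 has rank 1. Corank 1: A-series; mu = 9 gives A_9.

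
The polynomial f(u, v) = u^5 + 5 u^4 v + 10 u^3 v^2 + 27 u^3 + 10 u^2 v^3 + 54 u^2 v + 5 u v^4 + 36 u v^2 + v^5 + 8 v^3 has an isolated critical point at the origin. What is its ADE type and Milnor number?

The Hessian of f at 0 has rank 0. Corank 2; j^3 = (3*u + 2*v)^3 is a perfect cube, so E-series; the 5-jet and mu = 8 give E_8.

Type E_{8}, Milnor number mu = 8.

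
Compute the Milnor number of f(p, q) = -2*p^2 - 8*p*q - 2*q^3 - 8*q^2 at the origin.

2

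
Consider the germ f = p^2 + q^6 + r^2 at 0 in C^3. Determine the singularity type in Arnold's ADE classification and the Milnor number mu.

Type A_{5}, Milnor number mu = 5.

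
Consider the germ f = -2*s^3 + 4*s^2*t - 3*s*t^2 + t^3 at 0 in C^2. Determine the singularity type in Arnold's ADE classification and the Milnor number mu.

The Hessian of f at 0 has rank 0. Corank 2; j^3 = -(s - t)*(2*s^2 - 2*s*t + t^2) splits into three distinct lines over C (the quadratic factor has nonzero discriminant), so D_4.

Type D_{4}, Milnor number mu = 4.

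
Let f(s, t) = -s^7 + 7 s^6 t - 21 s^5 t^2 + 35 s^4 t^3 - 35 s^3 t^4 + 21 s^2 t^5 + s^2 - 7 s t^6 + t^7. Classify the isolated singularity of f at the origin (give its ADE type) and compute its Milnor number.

Type A_6, Milnor number mu = 6.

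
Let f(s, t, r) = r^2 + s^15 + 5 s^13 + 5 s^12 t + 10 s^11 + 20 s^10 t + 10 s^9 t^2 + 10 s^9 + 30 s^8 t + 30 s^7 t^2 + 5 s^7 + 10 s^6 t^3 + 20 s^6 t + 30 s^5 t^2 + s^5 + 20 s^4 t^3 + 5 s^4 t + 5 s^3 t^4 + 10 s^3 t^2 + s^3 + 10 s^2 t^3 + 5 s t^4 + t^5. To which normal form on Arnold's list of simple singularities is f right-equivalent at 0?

E_{8}

The Hessian of f at 0 has rank 1. Corank 2; j^3 = s^3 is a perfect cube, so E-series; the 5-jet and mu = 8 give E_8.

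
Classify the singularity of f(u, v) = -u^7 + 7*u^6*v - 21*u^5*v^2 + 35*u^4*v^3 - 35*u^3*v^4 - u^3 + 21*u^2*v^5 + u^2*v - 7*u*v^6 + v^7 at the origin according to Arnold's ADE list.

D8

The Hessian of f at 0 is [[0, 0], [0, 0]] with rank 0, so corank 2. A Groebner basis of the Jacobian ideal J(f) in C{u,v} is {u*v/7 + v^6, u*v^2, u^2 - u*v}; counting standard monomials gives mu = 8. Corank 2; j^3 = -u^2*(u - v) has shape L^2 M (L != M), so D-series; mu = 8 gives D_8.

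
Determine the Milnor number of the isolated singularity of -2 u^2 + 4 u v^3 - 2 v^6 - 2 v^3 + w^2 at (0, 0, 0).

The Hessian of f at 0 is [[-4, 0, 0], [0, 0, 0], [0, 0, 2]] with rank 2, so corank 1. A Groebner basis of the Jacobian ideal J(f) in C{u,v,w} is {v^2, u, w}; counting standard monomials gives mu = 2. Corank 1: A-series; mu = 2 gives A_2.

2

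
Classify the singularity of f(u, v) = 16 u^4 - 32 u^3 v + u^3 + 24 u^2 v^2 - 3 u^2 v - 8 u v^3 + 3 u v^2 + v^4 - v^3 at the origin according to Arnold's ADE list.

E_{6}

The Hessian of f at 0 has rank 0. Corank 2; j^3 = (u - v)^3 is a perfect cube, so E-series; the 4-jet and mu = 6 give E_6.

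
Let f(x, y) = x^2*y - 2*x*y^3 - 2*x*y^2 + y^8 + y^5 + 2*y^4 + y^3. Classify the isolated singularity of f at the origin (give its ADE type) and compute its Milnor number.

Type D9, Milnor number mu = 9.

The Hessian of f at 0 is [[0, 0], [0, 0]] with rank 0, so corank 2. A Groebner basis of the Jacobian ideal J(f) in C{x,y} is {x^4 - 6*x^3 + 14*x^2*y + x^2/2 - 23*x*y^2/2 + 5*x*y/2 - 3*y^2, x^3*y - 3*x^3 + 6*x^2*y + x^2/8 - 33*x*y^2/8 + 7*x*y/8 - y^2, -x^3 + x^2*y^2 + x^2*y, -x*y + y^3 + y^2}; counting standard monomials gives mu = 9. Corank 2; j^3 = y*(x - y)^2 has shape L^2 M (L != M), so D-series; mu = 9 gives D_9.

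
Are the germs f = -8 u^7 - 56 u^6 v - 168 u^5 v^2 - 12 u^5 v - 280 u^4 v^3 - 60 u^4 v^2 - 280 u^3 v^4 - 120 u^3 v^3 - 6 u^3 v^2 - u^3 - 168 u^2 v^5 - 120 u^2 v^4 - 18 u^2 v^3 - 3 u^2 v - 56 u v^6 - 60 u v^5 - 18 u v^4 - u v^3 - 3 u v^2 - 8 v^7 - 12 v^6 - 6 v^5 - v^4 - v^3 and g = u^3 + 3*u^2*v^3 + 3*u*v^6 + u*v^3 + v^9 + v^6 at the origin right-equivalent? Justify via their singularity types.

Yes.

The Hessian of f at 0 has rank 0. Corank 2; j^3 = -(u + v)^3 is a perfect cube, so E-series; the 4-jet and mu = 7 give E_7. The Hessian of g at 0 has rank 0. Corank 2; j^3 = u^3 is a perfect cube, so E-series; the 4-jet and mu = 7 give E_7. Both have type E_7, hence right-equivalent.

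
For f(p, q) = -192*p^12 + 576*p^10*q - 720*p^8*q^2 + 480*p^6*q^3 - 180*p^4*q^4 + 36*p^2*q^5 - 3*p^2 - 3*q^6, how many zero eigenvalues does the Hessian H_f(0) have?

The Hessian at 0 is [[-6, 0], [0, 0]] of rank 1; hence corank 1.

1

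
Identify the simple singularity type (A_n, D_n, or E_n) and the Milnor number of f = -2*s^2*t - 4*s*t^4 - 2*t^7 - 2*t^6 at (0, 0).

The Hessian of f at 0 is [[0, 0], [0, 0]] with rank 0, so corank 2. A Groebner basis of the Jacobian ideal J(f) in C{s,t} is {s*t + t^4, s^3, s^2*t, -s^2/6 + s*t^2}; counting standard monomials gives mu = 7. Corank 2; j^3 = -2*s^2*t has shape L^2 M (L != M), so D-series; mu = 7 gives D_7.

Type D_7, Milnor number mu = 7.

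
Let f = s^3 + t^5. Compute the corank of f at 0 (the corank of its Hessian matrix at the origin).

The Hessian at 0 is [[0, 0], [0, 0]] of rank 0; hence corank 2.

2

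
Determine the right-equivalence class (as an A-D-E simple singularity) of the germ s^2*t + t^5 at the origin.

The Hessian of f at 0 has rank 0. Corank 2; j^3 = s^2*t has shape L^2 M (L != M), so D-series; mu = 6 gives D_6.

D6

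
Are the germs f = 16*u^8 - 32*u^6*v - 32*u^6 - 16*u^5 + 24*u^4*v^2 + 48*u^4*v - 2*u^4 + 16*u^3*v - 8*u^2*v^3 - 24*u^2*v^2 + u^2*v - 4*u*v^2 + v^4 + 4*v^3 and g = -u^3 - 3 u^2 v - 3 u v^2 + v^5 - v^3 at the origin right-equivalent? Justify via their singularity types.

No.

The Hessian of f at 0 is [[0, 0], [0, 0]] with rank 0, so corank 2. A Groebner basis of the Jacobian ideal J(f) in C{u,v} is {u*v^2 + u*v/8 - v^2/4, u*v/16 + v^3 - v^2/8, u^2 - 17*u*v/4 + 9*v^2/2}; counting standard monomials gives mu = 5. Corank 2; j^3 = v*(u - 2*v)^2 has shape L^2 M (L != M), so D-series; mu = 5 gives D_5. The Hessian of g at 0 is [[0, 0], [0, 0]] with rank 0, so corank 2. A Groebner basis of the Jacobian ideal J(g) in C{u,v} is {v^4, u^2 + 2*u*v + v^2}; counting standard monomials gives mu = 8. Corank 2; j^3 = -(u + v)^3 is a perfect cube, so E-series; the 5-jet and mu = 8 give E_8. f is D_5 but g is E_8, hence not right-equivalent.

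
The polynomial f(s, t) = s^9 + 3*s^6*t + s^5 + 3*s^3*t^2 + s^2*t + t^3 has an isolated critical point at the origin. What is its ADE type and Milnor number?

The Hessian of f at 0 is [[0, 0], [0, 0]] with rank 0, so corank 2. A Groebner basis of the Jacobian ideal J(f) in C{s,t} is {t^3, s^2 + 3*t^2, s*t}; counting standard monomials gives mu = 4. Corank 2; j^3 = t*(s^2 + t^2) splits into three distinct lines over C (the quadratic factor has nonzero discriminant), so D_4.

Type D4, Milnor number mu = 4.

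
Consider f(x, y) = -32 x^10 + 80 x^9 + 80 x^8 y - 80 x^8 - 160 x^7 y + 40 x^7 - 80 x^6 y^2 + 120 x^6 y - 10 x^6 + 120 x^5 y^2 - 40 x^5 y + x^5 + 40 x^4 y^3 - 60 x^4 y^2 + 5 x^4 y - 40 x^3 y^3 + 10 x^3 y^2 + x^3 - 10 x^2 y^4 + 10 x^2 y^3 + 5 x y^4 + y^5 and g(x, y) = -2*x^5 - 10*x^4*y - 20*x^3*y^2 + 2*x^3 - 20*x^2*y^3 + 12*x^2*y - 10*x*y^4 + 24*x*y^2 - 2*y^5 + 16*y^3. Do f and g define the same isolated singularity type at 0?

The Hessian of f at 0 is [[0, 0], [0, 0]] with rank 0, so corank 2. A Groebner basis of the Jacobian ideal J(f) in C{x,y} is {y^5, x*y^3 + y^4/4, x^2}; counting standard monomials gives mu = 8. Corank 2; j^3 = x^3 is a perfect cube, so E-series; the 5-jet and mu = 8 give E_8. The Hessian of g at 0 is [[0, 0], [0, 0]] with rank 0, so corank 2. A Groebner basis of the Jacobian ideal J(g) in C{x,y} is {y^5, x*y^3 + 7*y^4/4, x^2 + 4*x*y + 4*y^2}; counting standard monomials gives mu = 8. Corank 2; j^3 = 2*(x + 2*y)^3 is a perfect cube, so E-series; the 5-jet and mu = 8 give E_8. Both have type E_8, hence right-equivalent.

Yes.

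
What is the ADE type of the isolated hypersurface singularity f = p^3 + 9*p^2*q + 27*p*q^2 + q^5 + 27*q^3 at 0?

The Hessian of f at 0 is [[0, 0], [0, 0]] with rank 0, so corank 2. A Groebner basis of the Jacobian ideal J(f) in C{p,q} is {q^4, p^2 + 6*p*q + 9*q^2}; counting standard monomials gives mu = 8. Corank 2; j^3 = (p + 3*q)^3 is a perfect cube, so E-series; the 5-jet and mu = 8 give E_8.

E8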